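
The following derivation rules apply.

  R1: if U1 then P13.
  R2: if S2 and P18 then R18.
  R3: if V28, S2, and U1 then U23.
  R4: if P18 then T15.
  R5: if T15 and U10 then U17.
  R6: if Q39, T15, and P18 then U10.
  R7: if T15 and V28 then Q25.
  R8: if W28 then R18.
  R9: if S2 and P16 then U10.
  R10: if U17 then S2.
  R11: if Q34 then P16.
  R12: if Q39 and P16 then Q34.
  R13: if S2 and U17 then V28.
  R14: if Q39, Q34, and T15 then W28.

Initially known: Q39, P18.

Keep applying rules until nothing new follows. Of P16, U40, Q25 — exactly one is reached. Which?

Q25

P18 holds, so T15 follows (R4).
From Q39, T15, and P18, R6 gives U10.
From T15 and U10, R5 gives U17.
From U17, R10 gives S2.
From S2 and U17, R13 gives V28.
From T15 and V28, R7 gives Q25.
No rule produces U40, and it is not given. P16 would need Q34 (R11), but Q34 is never established.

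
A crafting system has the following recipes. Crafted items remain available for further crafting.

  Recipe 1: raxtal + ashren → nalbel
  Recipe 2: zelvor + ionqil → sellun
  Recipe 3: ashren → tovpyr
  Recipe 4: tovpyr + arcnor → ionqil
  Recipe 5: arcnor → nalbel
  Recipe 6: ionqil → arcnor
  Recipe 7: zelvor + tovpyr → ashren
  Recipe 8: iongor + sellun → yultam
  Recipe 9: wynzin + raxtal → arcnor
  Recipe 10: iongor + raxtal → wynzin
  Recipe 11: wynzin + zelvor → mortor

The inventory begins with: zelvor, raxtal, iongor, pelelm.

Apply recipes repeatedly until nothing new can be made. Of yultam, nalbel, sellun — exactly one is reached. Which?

iongor + raxtal → wynzin (Recipe 10).
wynzin + raxtal → arcnor (Recipe 9).
arcnor → nalbel (Recipe 5).
yultam would need iongor and sellun (Recipe 8), but sellun is never obtained. sellun would need zelvor and ionqil (Recipe 2), but ionqil is never obtained.

nalbel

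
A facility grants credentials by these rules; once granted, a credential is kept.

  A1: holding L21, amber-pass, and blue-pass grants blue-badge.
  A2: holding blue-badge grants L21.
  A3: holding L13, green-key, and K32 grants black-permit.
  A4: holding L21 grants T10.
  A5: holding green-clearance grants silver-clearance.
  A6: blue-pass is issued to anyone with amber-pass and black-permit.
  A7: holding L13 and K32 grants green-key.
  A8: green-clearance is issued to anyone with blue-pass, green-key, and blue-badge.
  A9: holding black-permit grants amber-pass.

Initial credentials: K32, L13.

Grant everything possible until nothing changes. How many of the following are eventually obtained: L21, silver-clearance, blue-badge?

0

L21 would need blue-badge (A2), but blue-badge is never granted.
silver-clearance would need green-clearance (A5), but green-clearance is never granted.
blue-badge would need L21, amber-pass, and blue-pass (A1), but L21 is never granted.
None of the 3 are reached.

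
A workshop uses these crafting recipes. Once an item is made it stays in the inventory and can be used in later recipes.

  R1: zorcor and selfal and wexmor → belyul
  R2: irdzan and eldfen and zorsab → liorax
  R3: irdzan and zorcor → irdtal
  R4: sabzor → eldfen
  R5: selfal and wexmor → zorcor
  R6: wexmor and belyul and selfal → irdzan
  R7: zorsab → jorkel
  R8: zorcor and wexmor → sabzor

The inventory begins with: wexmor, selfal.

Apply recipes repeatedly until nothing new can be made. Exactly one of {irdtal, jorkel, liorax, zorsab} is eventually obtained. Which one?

selfal and wexmor → zorcor (R5).
zorcor and selfal and wexmor → belyul (R1).
wexmor and belyul and selfal → irdzan (R6).
irdzan and zorcor → irdtal (R3).
liorax would need irdzan, eldfen, and zorsab (R2), but zorsab is never obtained. jorkel would need zorsab (R7), but zorsab is never obtained. No rule produces zorsab, and it is not given.

irdtal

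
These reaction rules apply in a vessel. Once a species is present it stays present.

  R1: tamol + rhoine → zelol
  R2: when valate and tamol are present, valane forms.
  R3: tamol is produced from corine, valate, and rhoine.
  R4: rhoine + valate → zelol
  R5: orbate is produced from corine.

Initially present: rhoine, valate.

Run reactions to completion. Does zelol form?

rhoine and valate present → zelol forms (R4).

Yes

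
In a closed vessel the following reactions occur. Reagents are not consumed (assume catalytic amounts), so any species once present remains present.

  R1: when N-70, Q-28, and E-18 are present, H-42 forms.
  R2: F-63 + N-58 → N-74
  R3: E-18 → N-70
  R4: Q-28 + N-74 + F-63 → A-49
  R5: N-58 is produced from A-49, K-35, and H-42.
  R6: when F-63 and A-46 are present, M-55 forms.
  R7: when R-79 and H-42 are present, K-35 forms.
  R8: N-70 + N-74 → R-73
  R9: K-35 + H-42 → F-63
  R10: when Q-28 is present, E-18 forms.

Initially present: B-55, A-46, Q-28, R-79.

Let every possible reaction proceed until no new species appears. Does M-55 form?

Yes

Q-28 present → E-18 forms (R10).
E-18 present → N-70 forms (R3).
N-70, Q-28, and E-18 present → H-42 forms (R1).
R-79 and H-42 present → K-35 forms (R7).
K-35 and H-42 present → F-63 forms (R9).
F-63 and A-46 present → M-55 forms (R6).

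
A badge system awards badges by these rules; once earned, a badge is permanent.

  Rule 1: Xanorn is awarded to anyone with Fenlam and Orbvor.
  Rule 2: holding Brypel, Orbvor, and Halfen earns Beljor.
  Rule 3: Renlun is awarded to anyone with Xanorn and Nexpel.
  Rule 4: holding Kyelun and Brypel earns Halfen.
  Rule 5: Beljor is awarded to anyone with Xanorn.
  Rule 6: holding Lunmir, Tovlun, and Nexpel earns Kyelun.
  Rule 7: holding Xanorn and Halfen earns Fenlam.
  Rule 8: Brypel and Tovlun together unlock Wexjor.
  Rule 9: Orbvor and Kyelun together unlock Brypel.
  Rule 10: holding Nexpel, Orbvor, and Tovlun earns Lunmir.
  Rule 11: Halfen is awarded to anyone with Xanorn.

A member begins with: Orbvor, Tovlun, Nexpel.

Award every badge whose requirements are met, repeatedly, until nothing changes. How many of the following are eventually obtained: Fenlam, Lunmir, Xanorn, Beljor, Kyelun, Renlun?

3

With Nexpel, Orbvor, and Tovlun, Lunmir is earned (Rule 10).
With Lunmir, Tovlun, and Nexpel, Kyelun is earned (Rule 6).
With Orbvor and Kyelun, Brypel is earned (Rule 9).
With Kyelun and Brypel, Halfen is earned (Rule 4).
With Brypel, Orbvor, and Halfen, Beljor is earned (Rule 2).
Fenlam would need Xanorn and Halfen (Rule 7), but Xanorn is never earned.
Lunmir: reached.
Xanorn would need Fenlam and Orbvor (Rule 1), but Fenlam is never earned.
Beljor: reached.
Kyelun: reached.
Renlun would need Xanorn and Nexpel (Rule 3), but Xanorn is never earned.
Reached: Lunmir, Beljor, and Kyelun — 3 of the 6.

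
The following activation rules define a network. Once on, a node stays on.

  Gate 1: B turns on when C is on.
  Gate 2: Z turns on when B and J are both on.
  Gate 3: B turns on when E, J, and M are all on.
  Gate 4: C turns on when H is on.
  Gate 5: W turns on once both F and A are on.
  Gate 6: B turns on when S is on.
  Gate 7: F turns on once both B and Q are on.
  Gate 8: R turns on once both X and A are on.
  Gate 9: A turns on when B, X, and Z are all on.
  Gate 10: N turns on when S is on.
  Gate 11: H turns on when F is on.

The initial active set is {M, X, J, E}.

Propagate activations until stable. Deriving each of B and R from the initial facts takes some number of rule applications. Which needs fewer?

B: Gate 3: E, J, and M on → B on. [1 rule application]
R: E, J, and M are on, so B turns on (Gate 3). B and J are on, so Z turns on (Gate 2). Gate 9: B, X, and Z on → A on. X and A are on, so R turns on (Gate 8). [4 rule applications]
B needs fewer.

B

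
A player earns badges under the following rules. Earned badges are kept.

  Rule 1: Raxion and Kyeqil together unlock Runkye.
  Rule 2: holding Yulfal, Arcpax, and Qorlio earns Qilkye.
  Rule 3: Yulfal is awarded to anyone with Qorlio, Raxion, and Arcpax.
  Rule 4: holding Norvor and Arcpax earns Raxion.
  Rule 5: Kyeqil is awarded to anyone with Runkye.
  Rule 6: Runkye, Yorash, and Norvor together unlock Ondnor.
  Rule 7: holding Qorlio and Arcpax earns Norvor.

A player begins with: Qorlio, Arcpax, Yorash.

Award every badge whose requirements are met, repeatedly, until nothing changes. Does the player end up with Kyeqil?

No

Kyeqil would need Runkye (Rule 5), but Runkye is never earned.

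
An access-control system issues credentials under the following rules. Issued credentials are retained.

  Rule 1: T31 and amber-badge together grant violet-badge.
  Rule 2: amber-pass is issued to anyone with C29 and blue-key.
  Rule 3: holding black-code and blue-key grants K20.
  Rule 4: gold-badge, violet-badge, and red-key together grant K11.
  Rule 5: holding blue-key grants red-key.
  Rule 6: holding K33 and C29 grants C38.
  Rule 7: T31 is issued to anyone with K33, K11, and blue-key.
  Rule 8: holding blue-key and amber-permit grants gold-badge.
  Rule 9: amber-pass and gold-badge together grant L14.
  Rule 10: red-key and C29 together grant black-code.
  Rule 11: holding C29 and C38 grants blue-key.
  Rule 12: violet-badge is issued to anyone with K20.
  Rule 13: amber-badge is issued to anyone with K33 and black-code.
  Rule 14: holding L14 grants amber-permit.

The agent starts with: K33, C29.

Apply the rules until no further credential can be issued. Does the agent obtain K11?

No

K11 would need gold-badge, violet-badge, and red-key (Rule 4), but gold-badge is never granted.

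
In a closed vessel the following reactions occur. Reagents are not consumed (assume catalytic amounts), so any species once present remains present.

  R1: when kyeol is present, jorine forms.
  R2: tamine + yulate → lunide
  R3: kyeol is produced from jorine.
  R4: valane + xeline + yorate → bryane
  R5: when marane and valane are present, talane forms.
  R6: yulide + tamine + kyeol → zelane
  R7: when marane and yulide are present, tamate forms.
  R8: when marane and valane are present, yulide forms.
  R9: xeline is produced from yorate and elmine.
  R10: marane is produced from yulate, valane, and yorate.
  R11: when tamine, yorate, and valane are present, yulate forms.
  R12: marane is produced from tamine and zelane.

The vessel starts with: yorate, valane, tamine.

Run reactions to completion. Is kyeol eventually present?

kyeol would need jorine (R3), but jorine never forms.

No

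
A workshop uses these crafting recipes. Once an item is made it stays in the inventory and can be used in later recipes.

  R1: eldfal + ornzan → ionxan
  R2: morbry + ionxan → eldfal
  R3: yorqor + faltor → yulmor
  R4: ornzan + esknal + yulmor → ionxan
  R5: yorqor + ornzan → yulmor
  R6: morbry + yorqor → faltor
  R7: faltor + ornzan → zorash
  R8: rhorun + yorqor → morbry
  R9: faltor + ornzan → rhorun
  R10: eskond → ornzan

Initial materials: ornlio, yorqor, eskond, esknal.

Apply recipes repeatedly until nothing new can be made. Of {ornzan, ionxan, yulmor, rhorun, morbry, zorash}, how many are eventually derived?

Using R10, eskond makes ornzan.
yorqor + ornzan → yulmor (R5).
Using R4, ornzan, esknal, and yulmor make ionxan.
ornzan: reached.
ionxan: reached.
yulmor: reached.
rhorun would need faltor and ornzan (R9), but faltor is never obtained.
morbry would need rhorun and yorqor (R8), but rhorun is never obtained.
zorash would need faltor and ornzan (R7), but faltor is never obtained.
Reached: ornzan, ionxan, and yulmor — 3 of the 6.

3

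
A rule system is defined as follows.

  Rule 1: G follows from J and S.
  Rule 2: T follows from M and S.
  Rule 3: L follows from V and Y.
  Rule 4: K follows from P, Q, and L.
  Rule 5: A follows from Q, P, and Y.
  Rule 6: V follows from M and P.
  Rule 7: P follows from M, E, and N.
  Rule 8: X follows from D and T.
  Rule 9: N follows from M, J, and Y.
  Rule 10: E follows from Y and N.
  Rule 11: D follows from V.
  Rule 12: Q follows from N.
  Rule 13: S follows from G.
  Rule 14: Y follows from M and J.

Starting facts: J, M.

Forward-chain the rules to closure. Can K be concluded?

M and J hold, so Y follows (Rule 14).
From M, J, and Y, Rule 9 gives N.
Y and N hold, so E follows (Rule 10).
N holds, so Q follows (Rule 12).
From M, E, and N, Rule 7 gives P.
From M and P, Rule 6 gives V.
From V and Y, Rule 3 gives L.
P, Q, and L hold, so K follows (Rule 4).

Yes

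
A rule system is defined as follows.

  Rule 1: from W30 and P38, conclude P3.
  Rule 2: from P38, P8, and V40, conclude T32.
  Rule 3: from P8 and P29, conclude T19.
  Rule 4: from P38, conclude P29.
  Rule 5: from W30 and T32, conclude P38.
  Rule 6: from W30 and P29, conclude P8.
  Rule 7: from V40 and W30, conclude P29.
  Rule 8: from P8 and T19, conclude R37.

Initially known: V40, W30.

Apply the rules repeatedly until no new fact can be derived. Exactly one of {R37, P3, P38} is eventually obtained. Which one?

R37

V40 and W30 hold, so P29 follows (Rule 7).
From W30 and P29, Rule 6 gives P8.
From P8 and P29, Rule 3 gives T19.
From P8 and T19, Rule 8 gives R37.
P38 would need W30 and T32 (Rule 5), but T32 is never established. P3 would need W30 and P38 (Rule 1), but P38 is never established.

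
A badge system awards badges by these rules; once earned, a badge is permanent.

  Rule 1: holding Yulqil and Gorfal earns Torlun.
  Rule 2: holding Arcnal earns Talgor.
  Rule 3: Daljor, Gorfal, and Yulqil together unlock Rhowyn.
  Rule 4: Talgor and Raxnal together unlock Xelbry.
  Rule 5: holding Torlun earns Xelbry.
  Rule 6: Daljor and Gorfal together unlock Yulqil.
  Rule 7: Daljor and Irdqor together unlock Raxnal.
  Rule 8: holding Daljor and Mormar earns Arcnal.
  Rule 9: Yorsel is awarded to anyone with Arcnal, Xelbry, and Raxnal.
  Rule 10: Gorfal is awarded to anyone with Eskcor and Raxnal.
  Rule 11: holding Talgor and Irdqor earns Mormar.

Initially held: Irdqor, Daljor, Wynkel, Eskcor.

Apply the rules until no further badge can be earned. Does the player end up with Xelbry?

With Daljor and Irdqor, Raxnal is earned (Rule 7).
With Eskcor and Raxnal, Gorfal is earned (Rule 10).
With Daljor and Gorfal, Yulqil is earned (Rule 6).
With Yulqil and Gorfal, Torlun is earned (Rule 1).
With Torlun, Xelbry is earned (Rule 5).

Yes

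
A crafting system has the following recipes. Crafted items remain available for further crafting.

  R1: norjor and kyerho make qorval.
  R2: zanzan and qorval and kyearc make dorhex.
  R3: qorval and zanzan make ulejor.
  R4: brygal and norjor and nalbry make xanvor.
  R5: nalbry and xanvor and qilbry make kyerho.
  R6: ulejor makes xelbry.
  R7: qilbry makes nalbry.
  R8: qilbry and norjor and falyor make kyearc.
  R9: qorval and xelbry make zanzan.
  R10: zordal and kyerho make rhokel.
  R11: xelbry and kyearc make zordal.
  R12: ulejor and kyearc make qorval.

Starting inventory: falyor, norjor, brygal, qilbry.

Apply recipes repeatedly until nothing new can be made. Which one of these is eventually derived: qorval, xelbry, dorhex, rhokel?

qilbry → nalbry (R7).
brygal and norjor and nalbry → xanvor (R4).
nalbry and xanvor and qilbry → kyerho (R5).
norjor and kyerho → qorval (R1).
dorhex would need zanzan, qorval, and kyearc (R2), but zanzan is never obtained. rhokel would need zordal and kyerho (R10), but zordal is never obtained. xelbry would need ulejor (R6), but ulejor is never obtained.

qorval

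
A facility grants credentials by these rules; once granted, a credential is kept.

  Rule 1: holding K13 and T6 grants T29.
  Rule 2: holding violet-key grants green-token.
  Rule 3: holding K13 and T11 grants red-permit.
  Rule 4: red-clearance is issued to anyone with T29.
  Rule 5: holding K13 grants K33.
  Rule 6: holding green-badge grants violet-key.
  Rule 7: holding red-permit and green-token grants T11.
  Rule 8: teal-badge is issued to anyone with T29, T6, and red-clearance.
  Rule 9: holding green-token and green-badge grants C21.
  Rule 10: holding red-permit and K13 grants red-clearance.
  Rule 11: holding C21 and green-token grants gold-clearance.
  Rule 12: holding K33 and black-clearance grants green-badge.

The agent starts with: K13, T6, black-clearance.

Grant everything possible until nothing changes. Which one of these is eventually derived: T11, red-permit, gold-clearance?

Holding K13 grants K33 (Rule 5).
Holding K33 and black-clearance grants green-badge (Rule 12).
Holding green-badge grants violet-key (Rule 6).
Holding violet-key grants green-token (Rule 2).
Holding green-token and green-badge grants C21 (Rule 9).
Holding C21 and green-token grants gold-clearance (Rule 11).
T11 would need red-permit and green-token (Rule 7), but red-permit is never granted. red-permit would need K13 and T11 (Rule 3), but T11 is never granted.

gold-clearance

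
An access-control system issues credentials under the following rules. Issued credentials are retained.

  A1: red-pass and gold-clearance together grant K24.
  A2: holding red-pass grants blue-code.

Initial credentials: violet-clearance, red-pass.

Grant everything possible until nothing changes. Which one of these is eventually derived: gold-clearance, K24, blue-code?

blue-code

Holding red-pass grants blue-code (A2).
No rule produces gold-clearance, and it is not given. K24 would need red-pass and gold-clearance (A1), but gold-clearance is never granted.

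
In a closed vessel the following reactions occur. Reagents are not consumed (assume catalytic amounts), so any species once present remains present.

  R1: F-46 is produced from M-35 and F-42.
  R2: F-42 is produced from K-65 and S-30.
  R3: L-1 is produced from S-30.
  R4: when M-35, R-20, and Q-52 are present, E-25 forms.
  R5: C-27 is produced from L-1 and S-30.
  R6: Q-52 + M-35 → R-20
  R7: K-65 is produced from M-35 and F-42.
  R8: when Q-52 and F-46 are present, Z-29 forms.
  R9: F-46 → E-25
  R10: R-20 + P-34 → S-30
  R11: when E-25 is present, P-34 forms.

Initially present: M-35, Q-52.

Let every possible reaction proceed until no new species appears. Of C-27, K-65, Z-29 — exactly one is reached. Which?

Q-52 and M-35 present → R-20 forms (R6).
M-35, R-20, and Q-52 present → E-25 forms (R4).
E-25 present → P-34 forms (R11).
R-20 and P-34 present → S-30 forms (R10).
S-30 present → L-1 forms (R3).
L-1 and S-30 present → C-27 forms (R5).
Z-29 would need Q-52 and F-46 (R8), but F-46 never forms. K-65 would need M-35 and F-42 (R7), but F-42 never forms.

C-27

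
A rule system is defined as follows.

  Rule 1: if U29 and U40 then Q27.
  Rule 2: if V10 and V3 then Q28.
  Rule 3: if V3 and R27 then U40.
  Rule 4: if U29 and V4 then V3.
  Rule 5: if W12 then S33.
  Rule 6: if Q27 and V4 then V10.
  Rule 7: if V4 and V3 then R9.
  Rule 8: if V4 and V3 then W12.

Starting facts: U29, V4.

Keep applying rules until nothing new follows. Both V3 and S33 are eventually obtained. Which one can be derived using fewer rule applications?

V3

V3: U29 and V4 hold, so V3 follows (Rule 4). [1 rule application]
S33: U29 and V4 hold, so V3 follows (Rule 4). V4 and V3 hold, so W12 follows (Rule 8). From W12, Rule 5 gives S33. [3 rule applications]
V3 needs fewer.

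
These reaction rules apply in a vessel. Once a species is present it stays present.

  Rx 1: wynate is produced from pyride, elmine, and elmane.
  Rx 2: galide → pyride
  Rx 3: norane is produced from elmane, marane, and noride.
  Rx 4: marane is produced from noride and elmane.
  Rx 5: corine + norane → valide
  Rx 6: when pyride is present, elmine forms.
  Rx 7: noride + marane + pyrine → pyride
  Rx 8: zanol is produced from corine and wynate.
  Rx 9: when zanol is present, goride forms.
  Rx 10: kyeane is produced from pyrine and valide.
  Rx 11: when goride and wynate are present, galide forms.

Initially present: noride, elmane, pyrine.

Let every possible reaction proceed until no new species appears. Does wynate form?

noride and elmane present → marane forms (Rx 4).
noride, marane, and pyrine present → pyride forms (Rx 7).
pyride present → elmine forms (Rx 6).
pyride, elmine, and elmane present → wynate forms (Rx 1).

Yes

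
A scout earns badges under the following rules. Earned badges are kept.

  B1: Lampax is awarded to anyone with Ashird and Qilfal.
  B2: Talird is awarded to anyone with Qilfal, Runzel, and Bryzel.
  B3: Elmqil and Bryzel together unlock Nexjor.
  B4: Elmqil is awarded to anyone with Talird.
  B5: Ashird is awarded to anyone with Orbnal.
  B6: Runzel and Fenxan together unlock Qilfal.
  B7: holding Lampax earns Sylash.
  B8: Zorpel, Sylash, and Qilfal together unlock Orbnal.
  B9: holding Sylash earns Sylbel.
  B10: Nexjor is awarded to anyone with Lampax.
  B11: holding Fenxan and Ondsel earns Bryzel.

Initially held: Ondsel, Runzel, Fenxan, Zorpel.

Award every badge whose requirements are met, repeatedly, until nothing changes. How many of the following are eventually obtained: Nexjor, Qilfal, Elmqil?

3

With Fenxan and Ondsel, Bryzel is earned (B11).
With Runzel and Fenxan, Qilfal is earned (B6).
With Qilfal, Runzel, and Bryzel, Talird is earned (B2).
With Talird, Elmqil is earned (B4).
With Elmqil and Bryzel, Nexjor is earned (B3).
Nexjor: reached.
Qilfal: reached.
Elmqil: reached.
All 3 are reached.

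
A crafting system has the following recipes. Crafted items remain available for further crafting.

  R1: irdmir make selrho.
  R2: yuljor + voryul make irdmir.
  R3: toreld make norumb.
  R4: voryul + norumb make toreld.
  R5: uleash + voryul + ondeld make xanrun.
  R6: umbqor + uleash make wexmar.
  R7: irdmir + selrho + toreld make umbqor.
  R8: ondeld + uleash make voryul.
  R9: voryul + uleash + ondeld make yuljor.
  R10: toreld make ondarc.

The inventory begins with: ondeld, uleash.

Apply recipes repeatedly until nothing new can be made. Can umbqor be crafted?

No

umbqor would need irdmir, selrho, and toreld (R7), but toreld is never obtained.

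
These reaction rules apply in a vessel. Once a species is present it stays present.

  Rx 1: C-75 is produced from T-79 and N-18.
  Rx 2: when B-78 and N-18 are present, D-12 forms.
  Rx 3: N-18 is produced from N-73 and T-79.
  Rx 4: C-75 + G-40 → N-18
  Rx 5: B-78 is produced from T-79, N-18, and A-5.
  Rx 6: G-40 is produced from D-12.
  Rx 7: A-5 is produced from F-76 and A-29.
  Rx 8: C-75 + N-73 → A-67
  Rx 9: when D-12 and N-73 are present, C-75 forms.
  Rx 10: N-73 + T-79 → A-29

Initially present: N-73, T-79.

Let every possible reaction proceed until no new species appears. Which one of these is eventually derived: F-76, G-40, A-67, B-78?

N-73 and T-79 present → N-18 forms (Rx 3).
T-79 and N-18 present → C-75 forms (Rx 1).
C-75 and N-73 present → A-67 forms (Rx 8).
B-78 would need T-79, N-18, and A-5 (Rx 5), but A-5 never forms. G-40 would need D-12 (Rx 6), but D-12 never forms. No rule produces F-76, and it is not given.

A-67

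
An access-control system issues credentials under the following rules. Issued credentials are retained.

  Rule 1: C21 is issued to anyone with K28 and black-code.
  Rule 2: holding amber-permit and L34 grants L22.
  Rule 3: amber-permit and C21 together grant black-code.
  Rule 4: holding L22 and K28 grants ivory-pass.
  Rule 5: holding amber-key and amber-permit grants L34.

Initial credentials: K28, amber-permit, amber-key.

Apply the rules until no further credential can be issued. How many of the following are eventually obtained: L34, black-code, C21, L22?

2

Holding amber-key and amber-permit grants L34 (Rule 5).
Holding amber-permit and L34 grants L22 (Rule 2).
L34: reached.
black-code would need amber-permit and C21 (Rule 3), but C21 is never granted.
C21 would need K28 and black-code (Rule 1), but black-code is never granted.
L22: reached.
Reached: L34 and L22 — 2 of the 4.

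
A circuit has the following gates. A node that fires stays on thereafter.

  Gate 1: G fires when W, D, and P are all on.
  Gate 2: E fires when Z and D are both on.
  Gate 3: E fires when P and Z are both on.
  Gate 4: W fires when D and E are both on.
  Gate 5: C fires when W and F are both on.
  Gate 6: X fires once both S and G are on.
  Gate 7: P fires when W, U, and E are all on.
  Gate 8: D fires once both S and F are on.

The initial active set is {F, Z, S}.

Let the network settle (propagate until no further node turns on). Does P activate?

P would need W, U, and E (Gate 7), but U never turns on.

No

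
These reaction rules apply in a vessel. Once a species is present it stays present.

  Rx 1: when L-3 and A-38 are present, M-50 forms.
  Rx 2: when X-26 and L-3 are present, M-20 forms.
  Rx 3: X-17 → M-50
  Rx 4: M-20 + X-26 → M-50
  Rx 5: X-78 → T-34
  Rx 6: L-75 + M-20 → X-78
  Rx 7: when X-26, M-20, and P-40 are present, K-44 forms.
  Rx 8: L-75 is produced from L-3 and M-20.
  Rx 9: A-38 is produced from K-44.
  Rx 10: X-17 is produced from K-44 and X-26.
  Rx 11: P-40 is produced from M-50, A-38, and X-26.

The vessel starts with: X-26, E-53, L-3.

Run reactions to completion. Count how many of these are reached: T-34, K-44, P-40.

X-26 and L-3 present → M-20 forms (Rx 2).
L-3 and M-20 present → L-75 forms (Rx 8).
L-75 and M-20 present → X-78 forms (Rx 6).
X-78 present → T-34 forms (Rx 5).
T-34: reached.
K-44 would need X-26, M-20, and P-40 (Rx 7), but P-40 never forms.
P-40 would need M-50, A-38, and X-26 (Rx 11), but A-38 never forms.
Reached: T-34 — 1 of the 3.

1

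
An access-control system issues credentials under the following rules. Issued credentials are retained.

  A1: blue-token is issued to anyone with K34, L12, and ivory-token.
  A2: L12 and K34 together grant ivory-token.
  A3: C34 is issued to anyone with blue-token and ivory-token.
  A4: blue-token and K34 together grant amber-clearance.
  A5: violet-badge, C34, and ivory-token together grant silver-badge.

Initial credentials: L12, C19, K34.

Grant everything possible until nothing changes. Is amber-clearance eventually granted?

Yes

Holding L12 and K34 grants ivory-token (A2).
Holding K34, L12, and ivory-token grants blue-token (A1).
Holding blue-token and K34 grants amber-clearance (A4).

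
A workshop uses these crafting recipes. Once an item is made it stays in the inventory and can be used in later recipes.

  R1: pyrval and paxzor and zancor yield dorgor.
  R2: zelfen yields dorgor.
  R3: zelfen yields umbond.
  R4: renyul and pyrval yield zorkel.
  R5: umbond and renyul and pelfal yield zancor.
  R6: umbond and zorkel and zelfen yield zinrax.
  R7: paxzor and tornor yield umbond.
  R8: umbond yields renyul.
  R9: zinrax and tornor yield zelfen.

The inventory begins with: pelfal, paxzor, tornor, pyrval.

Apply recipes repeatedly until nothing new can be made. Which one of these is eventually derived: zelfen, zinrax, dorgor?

dorgor

paxzor and tornor → umbond (R7).
umbond → renyul (R8).
Using R5, umbond, renyul, and pelfal make zancor.
pyrval and paxzor and zancor → dorgor (R1).
zelfen would need zinrax and tornor (R9), but zinrax is never obtained. zinrax would need umbond, zorkel, and zelfen (R6), but zelfen is never obtained.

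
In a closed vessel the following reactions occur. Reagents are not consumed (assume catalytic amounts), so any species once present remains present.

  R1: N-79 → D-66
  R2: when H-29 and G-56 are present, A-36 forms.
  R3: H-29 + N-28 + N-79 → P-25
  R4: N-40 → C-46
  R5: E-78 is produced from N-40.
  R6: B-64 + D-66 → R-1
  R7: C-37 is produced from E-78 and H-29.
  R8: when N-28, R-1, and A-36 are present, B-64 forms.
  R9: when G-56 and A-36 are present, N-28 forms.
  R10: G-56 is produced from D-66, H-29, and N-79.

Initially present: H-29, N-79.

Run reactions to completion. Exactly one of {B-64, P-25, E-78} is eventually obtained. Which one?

N-79 present → D-66 forms (R1).
D-66, H-29, and N-79 present → G-56 forms (R10).
H-29 and G-56 present → A-36 forms (R2).
G-56 and A-36 present → N-28 forms (R9).
H-29, N-28, and N-79 present → P-25 forms (R3).
B-64 would need N-28, R-1, and A-36 (R8), but R-1 never forms. E-78 would need N-40 (R5), but N-40 never forms.

P-25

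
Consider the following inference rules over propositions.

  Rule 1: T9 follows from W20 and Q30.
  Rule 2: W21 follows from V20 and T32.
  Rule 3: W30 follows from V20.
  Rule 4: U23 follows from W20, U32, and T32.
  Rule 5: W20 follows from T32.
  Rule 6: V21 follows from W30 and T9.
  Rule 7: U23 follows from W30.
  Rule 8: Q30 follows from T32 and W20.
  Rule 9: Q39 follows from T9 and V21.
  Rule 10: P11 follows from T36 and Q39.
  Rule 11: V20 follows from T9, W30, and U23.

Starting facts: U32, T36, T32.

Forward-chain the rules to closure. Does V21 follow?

V21 would need W30 and T9 (Rule 6), but W30 is never established.

No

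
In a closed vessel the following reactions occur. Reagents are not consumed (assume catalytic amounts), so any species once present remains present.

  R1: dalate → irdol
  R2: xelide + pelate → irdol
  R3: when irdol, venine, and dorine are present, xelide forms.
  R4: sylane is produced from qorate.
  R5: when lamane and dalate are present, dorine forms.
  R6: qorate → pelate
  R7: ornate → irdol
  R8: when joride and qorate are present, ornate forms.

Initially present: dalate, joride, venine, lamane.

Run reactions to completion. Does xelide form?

Yes

lamane and dalate present → dorine forms (R5).
dalate present → irdol forms (R1).
irdol, venine, and dorine present → xelide forms (R3).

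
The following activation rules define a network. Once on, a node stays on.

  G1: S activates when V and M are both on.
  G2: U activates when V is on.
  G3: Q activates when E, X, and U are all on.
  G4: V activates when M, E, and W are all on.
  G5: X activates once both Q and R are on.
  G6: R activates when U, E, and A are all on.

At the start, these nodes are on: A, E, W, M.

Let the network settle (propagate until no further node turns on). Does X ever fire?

No

X would need Q and R (G5), but Q never turns on.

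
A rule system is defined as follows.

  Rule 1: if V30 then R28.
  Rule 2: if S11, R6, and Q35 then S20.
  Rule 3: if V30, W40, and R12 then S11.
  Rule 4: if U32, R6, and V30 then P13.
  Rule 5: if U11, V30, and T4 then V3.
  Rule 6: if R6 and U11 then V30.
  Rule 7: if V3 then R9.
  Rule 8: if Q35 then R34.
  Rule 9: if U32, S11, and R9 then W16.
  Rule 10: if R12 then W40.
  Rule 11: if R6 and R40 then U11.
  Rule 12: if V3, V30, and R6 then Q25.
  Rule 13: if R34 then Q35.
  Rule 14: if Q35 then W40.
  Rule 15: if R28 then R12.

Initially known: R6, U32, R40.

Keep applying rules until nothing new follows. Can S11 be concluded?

R6 and R40 hold, so U11 follows (Rule 11).
From R6 and U11, Rule 6 gives V30.
V30 holds, so R28 follows (Rule 1).
R28 holds, so R12 follows (Rule 15).
From R12, Rule 10 gives W40.
V30, W40, and R12 hold, so S11 follows (Rule 3).

Yes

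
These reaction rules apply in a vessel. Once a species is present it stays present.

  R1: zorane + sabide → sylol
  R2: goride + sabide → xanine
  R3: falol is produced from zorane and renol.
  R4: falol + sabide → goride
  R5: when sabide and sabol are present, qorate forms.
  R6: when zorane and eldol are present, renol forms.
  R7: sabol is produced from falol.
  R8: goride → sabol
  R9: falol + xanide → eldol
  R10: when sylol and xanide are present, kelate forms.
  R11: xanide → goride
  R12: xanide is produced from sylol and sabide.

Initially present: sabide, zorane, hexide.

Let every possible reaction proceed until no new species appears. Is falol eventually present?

falol would need zorane and renol (R3), but renol never forms.

No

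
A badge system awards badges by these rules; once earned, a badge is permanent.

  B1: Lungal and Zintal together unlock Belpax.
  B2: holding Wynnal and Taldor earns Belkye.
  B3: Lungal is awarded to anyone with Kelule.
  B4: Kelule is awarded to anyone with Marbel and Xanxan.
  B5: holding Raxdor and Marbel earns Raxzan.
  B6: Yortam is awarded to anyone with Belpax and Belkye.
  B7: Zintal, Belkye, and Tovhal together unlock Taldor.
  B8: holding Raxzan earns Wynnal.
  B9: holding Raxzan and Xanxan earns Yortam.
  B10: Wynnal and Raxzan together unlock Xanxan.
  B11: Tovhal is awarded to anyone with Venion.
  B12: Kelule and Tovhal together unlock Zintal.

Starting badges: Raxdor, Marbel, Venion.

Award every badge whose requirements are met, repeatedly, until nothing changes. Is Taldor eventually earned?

Taldor would need Zintal, Belkye, and Tovhal (B7), but Belkye is never earned.

No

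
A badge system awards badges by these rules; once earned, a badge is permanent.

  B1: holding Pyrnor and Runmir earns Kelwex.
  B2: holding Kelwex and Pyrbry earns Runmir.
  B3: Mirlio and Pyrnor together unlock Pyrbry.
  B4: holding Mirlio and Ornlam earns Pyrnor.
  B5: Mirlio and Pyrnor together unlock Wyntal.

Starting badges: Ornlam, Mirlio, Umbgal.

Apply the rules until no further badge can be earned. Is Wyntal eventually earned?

Yes

With Mirlio and Ornlam, Pyrnor is earned (B4).
With Mirlio and Pyrnor, Wyntal is earned (B5).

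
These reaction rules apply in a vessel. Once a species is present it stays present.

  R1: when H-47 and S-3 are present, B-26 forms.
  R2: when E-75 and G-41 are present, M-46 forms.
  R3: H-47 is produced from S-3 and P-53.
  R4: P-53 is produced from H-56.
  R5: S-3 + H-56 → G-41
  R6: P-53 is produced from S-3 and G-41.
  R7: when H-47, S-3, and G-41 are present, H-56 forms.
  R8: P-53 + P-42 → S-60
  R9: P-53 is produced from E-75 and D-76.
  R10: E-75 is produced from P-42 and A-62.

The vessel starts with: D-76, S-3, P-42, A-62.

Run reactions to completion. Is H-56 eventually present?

H-56 would need H-47, S-3, and G-41 (R7), but G-41 never forms.

No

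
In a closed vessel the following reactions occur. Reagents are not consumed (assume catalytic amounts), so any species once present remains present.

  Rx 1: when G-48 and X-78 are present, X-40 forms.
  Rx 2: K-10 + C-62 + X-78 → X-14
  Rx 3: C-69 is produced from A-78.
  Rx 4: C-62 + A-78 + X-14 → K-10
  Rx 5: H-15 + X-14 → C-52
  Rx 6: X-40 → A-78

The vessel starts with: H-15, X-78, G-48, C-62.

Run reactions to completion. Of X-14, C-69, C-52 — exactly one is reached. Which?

C-69

G-48 and X-78 present → X-40 forms (Rx 1).
X-40 present → A-78 forms (Rx 6).
A-78 present → C-69 forms (Rx 3).
C-52 would need H-15 and X-14 (Rx 5), but X-14 never forms. X-14 would need K-10, C-62, and X-78 (Rx 2), but K-10 never forms.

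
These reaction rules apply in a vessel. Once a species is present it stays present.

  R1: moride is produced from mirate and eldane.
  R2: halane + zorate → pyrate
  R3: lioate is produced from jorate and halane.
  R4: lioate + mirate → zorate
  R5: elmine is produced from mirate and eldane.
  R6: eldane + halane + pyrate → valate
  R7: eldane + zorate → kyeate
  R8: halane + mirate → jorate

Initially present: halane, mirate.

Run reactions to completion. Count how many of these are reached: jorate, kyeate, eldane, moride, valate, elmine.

halane and mirate present → jorate forms (R8).
jorate: reached.
kyeate would need eldane and zorate (R7), but eldane never forms.
No rule produces eldane, and it is not given.
moride would need mirate and eldane (R1), but eldane never forms.
valate would need eldane, halane, and pyrate (R6), but eldane never forms.
elmine would need mirate and eldane (R5), but eldane never forms.
Reached: jorate — 1 of the 6.

1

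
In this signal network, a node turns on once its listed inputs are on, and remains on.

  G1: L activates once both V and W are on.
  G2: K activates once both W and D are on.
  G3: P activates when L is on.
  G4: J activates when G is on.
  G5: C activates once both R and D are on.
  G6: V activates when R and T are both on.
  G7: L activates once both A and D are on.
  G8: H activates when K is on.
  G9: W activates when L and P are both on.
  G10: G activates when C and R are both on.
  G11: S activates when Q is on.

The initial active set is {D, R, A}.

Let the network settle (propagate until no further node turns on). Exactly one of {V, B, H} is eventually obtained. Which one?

H

G7: A and D on → L on.
L is on, so P activates (G3).
G9: L and P on → W on.
W and D are on, so K activates (G2).
K is on, so H activates (G8).
No rule produces B, and it is not given. V would need R and T (G6), but T never turns on.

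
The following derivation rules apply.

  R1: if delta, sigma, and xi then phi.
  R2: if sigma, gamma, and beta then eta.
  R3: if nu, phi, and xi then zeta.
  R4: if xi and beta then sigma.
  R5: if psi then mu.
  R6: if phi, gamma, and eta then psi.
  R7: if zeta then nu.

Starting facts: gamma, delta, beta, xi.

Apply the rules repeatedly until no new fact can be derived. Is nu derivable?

nu would need zeta (R7), but zeta is never established.

No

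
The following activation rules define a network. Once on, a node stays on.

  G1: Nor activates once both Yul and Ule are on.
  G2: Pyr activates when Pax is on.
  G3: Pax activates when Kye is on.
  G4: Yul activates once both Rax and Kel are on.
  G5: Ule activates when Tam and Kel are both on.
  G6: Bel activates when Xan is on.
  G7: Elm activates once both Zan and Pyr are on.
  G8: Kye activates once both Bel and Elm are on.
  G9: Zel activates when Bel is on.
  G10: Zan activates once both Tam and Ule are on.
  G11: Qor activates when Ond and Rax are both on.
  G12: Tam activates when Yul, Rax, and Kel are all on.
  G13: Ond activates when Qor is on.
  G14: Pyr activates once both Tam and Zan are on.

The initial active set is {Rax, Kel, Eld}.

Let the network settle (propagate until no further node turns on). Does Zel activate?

Zel would need Bel (G9), but Bel never turns on.

No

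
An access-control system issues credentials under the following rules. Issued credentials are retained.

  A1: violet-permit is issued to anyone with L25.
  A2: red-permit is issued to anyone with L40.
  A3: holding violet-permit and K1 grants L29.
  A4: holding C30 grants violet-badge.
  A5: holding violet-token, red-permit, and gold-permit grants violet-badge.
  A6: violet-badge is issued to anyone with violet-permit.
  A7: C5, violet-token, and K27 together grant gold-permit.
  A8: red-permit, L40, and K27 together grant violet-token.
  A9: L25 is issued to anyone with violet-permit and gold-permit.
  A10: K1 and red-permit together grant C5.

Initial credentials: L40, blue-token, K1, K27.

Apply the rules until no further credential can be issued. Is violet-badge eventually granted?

Yes

Holding L40 grants red-permit (A2).
Holding red-permit, L40, and K27 grants violet-token (A8).
Holding K1 and red-permit grants C5 (A10).
Holding C5, violet-token, and K27 grants gold-permit (A7).
Holding violet-token, red-permit, and gold-permit grants violet-badge (A5).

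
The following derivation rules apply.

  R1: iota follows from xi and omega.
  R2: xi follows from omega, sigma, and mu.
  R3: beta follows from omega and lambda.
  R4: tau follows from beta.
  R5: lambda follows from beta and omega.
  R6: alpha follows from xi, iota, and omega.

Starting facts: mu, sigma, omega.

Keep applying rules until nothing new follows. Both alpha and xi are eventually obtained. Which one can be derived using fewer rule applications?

xi

xi: From omega, sigma, and mu, R2 gives xi. [1 rule application]
alpha: From omega, sigma, and mu, R2 gives xi. xi and omega hold, so iota follows (R1). xi, iota, and omega hold, so alpha follows (R6). [3 rule applications]
xi needs fewer.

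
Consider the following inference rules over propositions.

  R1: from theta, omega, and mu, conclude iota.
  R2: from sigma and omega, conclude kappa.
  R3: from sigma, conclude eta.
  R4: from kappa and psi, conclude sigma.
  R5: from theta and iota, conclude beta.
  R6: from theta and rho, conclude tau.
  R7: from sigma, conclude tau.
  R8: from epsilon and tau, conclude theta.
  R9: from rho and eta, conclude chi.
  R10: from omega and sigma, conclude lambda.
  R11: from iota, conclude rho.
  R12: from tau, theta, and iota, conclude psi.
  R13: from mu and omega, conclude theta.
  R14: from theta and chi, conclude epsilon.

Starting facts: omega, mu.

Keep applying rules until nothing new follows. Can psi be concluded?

Yes

mu and omega hold, so theta follows (R13).
From theta, omega, and mu, R1 gives iota.
From iota, R11 gives rho.
theta and rho hold, so tau follows (R6).
From tau, theta, and iota, R12 gives psi.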